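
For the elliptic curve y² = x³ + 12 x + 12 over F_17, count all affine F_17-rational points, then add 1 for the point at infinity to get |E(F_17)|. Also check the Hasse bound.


Affine points = {(1, 5), (1, 12), (8, 5), (8, 12), (9, 4), (9, 13), (11, 8), (11, 9), (13, 6), (13, 11), (14, 0), (16, 4), (16, 13)}; affine count = 13; |E(F_17)| = 14.

Discriminant check: Δ ∝ 4a³ + 27b² = 4·12³ + 27·12² = 4·1728 + 27·144 ≡ 5 (mod 17). Nonzero ⇒ E is nonsingular.
For each x ∈ F_17, compute rhs = x³ + 12·x + 12 mod 17, then count y ∈ F_17 with y² ≡ rhs.
  x = 0: rhs = 12, matching y values: none (0 points).
  x = 1: rhs = 8, matching y values: 5, 12 (2 points).
  x = 2: rhs = 10, matching y values: none (0 points).
  x = 3: rhs = 7, matching y values: none (0 points).
  x = 4: rhs = 5, matching y values: none (0 points).
  x = 5: rhs = 10, matching y values: none (0 points).
  x = 6: rhs = 11, matching y values: none (0 points).
  x = 7: rhs = 14, matching y values: none (0 points).
  x = 8: rhs = 8, matching y values: 5, 12 (2 points).
  x = 9: rhs = 16, matching y values: 4, 13 (2 points).
  x = 10: rhs = 10, matching y values: none (0 points).
  x = 11: rhs = 13, matching y values: 8, 9 (2 points).
  x = 12: rhs = 14, matching y values: none (0 points).
  x = 13: rhs = 2, matching y values: 6, 11 (2 points).
  x = 14: rhs = 0, matching y values: 0 (1 points).
  x = 15: rhs = 14, matching y values: none (0 points).
  x = 16: rhs = 16, matching y values: 4, 13 (2 points).
Total affine count: 13.
Full point count |E(F_17)| = 13 + 1 = 14.
Hasse bound: |14 − (17+1)| = |-4| = 4 ≤ 2√17 ≈ 8.2462 ✓.


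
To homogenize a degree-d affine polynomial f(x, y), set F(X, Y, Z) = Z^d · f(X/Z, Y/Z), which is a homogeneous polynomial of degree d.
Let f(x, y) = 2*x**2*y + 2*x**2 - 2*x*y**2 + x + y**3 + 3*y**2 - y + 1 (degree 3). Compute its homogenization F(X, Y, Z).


F(X, Y, Z) = 2*X**2*Y + 2*X**2*Z - 2*X*Y**2 + X*Z**2 + Y**3 + 3*Y**2*Z - Y*Z**2 + Z**3

deg(f) = 3.
Substitute x = X/Z, y = Y/Z into f, then multiply by Z^3.
  monomial 2·x^2·y^1 ↦ 2·X^2·Y^1·Z^0.
  monomial 2·x^2·y^0 ↦ 2·X^2·Y^0·Z^1.
  monomial -2·x^1·y^2 ↦ -2·X^1·Y^2·Z^0.
  monomial 1·x^1·y^0 ↦ 1·X^1·Y^0·Z^2.
  monomial 1·x^0·y^3 ↦ 1·X^0·Y^3·Z^0.
  monomial 3·x^0·y^2 ↦ 3·X^0·Y^2·Z^1.
  monomial -1·x^0·y^1 ↦ -1·X^0·Y^1·Z^2.
  monomial 1·x^0·y^0 ↦ 1·X^0·Y^0·Z^3.
Collecting: F(X, Y, Z) = 2*X**2*Y + 2*X**2*Z - 2*X*Y**2 + X*Z**2 + Y**3 + 3*Y**2*Z - Y*Z**2 + Z**3.


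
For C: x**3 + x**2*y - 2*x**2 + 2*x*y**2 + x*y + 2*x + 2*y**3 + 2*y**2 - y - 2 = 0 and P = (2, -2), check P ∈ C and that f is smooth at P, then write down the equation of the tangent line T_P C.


Tangent line at P: 4*x + 5*y + 2 = 0.

Step 1: f(2, -2) = 0, so P lies on C.
Step 2: partial derivatives
  f_x(x, y) = 3*x**2 + 2*x*y - 4*x + 2*y**2 + y + 2, f_y(x, y) = x**2 + 4*x*y + x + 6*y**2 + 4*y - 1.
  f_x(P) = 4, f_y(P) = 5 (gradient nonzero, so P is smooth).
Step 3: tangent line at P: 4·(x − 2) + 5·(y − -2) = 0.
Expanding: 4*x + 5*y + 2 = 0.


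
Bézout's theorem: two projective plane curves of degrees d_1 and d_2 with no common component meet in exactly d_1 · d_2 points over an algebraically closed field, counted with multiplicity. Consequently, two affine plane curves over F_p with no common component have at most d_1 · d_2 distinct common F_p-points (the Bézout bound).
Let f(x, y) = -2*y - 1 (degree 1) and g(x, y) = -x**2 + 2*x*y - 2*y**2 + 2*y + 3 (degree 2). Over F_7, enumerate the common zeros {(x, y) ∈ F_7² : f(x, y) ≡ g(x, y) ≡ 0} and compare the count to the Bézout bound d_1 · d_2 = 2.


Common zeros: {(3, 3)}; count = 1; Bézout bound = 2.

deg(f) = 1, deg(g) = 2, so Bézout bound = 2.
Scan x ∈ F_7. For each x, list the y ∈ F_7 with f(x, y) ≡ 0 and those with g(x, y) ≡ 0 (mod 7); the common zeros in that column are the intersection.
  x = 0: f ≡ 0 at y ∈ {3}; g ≡ 0 at y ∈ {4}; common: ∅.
  x = 1: f ≡ 0 at y ∈ {3}; g ≡ 0 at y ∈ {4, 5}; common: ∅.
  x = 2: f ≡ 0 at y ∈ {3}; g ≡ 0 at y ∈ {5}; common: ∅.
  x = 3: f ≡ 0 at y ∈ {3}; g ≡ 0 at y ∈ {1, 3}; common: {3}.
  x = 4: f ≡ 0 at y ∈ {3}; g ≡ 0 at y ∈ ∅; common: ∅.
  x = 5: f ≡ 0 at y ∈ {3}; g ≡ 0 at y ∈ ∅; common: ∅.
  x = 6: f ≡ 0 at y ∈ {3}; g ≡ 0 at y ∈ {1, 6}; common: ∅.
Collecting: common zeros = {(3, 3)}, so the count is 1.
Comparison with the Bézout bound: 1 ≤ 2 = deg(f)·deg(g), as expected for curves with no common component (the affine F_7-count falls short of the bound because intersections may lie at infinity, over extension fields, or carry multiplicity).


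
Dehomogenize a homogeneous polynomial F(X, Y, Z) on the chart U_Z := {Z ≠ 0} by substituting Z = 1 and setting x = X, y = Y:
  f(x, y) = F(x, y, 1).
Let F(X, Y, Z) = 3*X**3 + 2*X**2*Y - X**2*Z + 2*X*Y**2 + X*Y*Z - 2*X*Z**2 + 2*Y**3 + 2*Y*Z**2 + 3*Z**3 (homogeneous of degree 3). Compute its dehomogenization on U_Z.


f(x, y) = 3*x**3 + 2*x**2*y - x**2 + 2*x*y**2 + x*y - 2*x + 2*y**3 + 2*y + 3

On U_Z we set Z = 1. Each monomial c·X^i·Y^j·Z^k in F becomes c·x^i·y^j·1^k = c·x^i·y^j.
Substituting Z = 1: F(X, Y, 1) = 3*x**3 + 2*x**2*y - x**2 + 2*x*y**2 + x*y - 2*x + 2*y**3 + 2*y + 3.
Note: deg(f) ≤ deg(F) = 3; strict inequality happens when F is divisible by Z (lost terms).


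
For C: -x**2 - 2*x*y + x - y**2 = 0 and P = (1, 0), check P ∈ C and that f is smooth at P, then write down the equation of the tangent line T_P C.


Tangent line at P: -x - 2*y + 1 = 0.

Step 1: f(1, 0) = 0, so P lies on C.
Step 2: partial derivatives
  f_x(x, y) = -2*x - 2*y + 1, f_y(x, y) = -2*x - 2*y.
  f_x(P) = -1, f_y(P) = -2 (gradient nonzero, so P is smooth).
Step 3: tangent line at P: -1·(x − 1) + -2·(y − 0) = 0.
Expanding: -x - 2*y + 1 = 0.


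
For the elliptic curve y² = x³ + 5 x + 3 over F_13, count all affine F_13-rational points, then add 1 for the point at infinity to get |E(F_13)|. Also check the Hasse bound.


Affine points = {(0, 4), (0, 9), (1, 3), (1, 10), (4, 3), (4, 10), (5, 6), (5, 7), (7, 2), (7, 11), (8, 3), (8, 10), (9, 6), (9, 7), (10, 0), (12, 6), (12, 7)}; affine count = 17; |E(F_13)| = 18.

Discriminant check: Δ ∝ 4a³ + 27b² = 4·5³ + 27·3² = 4·125 + 27·9 ≡ 2 (mod 13). Nonzero ⇒ E is nonsingular.
For each x ∈ F_13, compute rhs = x³ + 5·x + 3 mod 13, then count y ∈ F_13 with y² ≡ rhs.
  x = 0: rhs = 3, matching y values: 4, 9 (2 points).
  x = 1: rhs = 9, matching y values: 3, 10 (2 points).
  x = 2: rhs = 8, matching y values: none (0 points).
  x = 3: rhs = 6, matching y values: none (0 points).
  x = 4: rhs = 9, matching y values: 3, 10 (2 points).
  x = 5: rhs = 10, matching y values: 6, 7 (2 points).
  x = 6: rhs = 2, matching y values: none (0 points).
  x = 7: rhs = 4, matching y values: 2, 11 (2 points).
  x = 8: rhs = 9, matching y values: 3, 10 (2 points).
  x = 9: rhs = 10, matching y values: 6, 7 (2 points).
  x = 10: rhs = 0, matching y values: 0 (1 points).
  x = 11: rhs = 11, matching y values: none (0 points).
  x = 12: rhs = 10, matching y values: 6, 7 (2 points).
Total affine count: 17.
Full point count |E(F_13)| = 17 + 1 = 18.
Hasse bound: |18 − (13+1)| = |4| = 4 ≤ 2√13 ≈ 7.2111 ✓.


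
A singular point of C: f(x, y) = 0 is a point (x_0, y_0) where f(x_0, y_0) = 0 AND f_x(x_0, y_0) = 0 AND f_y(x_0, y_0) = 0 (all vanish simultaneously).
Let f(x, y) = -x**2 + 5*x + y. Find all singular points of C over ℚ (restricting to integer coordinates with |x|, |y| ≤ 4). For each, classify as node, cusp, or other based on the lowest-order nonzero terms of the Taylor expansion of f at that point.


No singular points in the scanned grid; C is smooth there.

Compute partial derivatives:
  f_x = 5 - 2*x.
  f_y = 1.
f_y = 1 is a nonzero constant, so f_y never vanishes: no point (x, y) can satisfy f = f_x = f_y = 0. In particular no (x, y) ∈ {−4, ..., 4}² is singular; the curve is smooth.


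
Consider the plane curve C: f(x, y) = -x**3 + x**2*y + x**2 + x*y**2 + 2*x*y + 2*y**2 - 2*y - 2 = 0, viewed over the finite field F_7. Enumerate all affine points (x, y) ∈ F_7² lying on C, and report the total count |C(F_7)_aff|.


Affine F_7-points: {(1, 3), (1, 6), (3, 4), (3, 6), (4, 3), (4, 5), (5, 5), (6, 0), (6, 3)}; count = 9.

For each of the 49 pairs (x, y) ∈ F_7², evaluate f(x, y) mod 7. Record the zeros.
  x = 0: [0↦5, 1↦5, 2↦2, 3↦3, 4↦1, 5↦3, 6↦2]  zeros at y ∈ ∅
  x = 1: [0↦5, 1↦2, 2↦5, 3↦0, 4↦1, 5↦1, 6↦0]  zeros at y ∈ {3, 6}
  x = 2: [0↦1, 1↦4, 2↦1, 3↦6, 4↦5, 5↦5, 6↦6]  zeros at y ∈ ∅
  x = 3: [0↦1, 1↦5, 2↦5, 3↦1, 4↦0, 5↦2, 6↦0]  zeros at y ∈ {4, 6}
  x = 4: [0↦6, 1↦6, 2↦4, 3↦0, 4↦1, 5↦0, 6↦4]  zeros at y ∈ {3, 5}
  x = 5: [0↦3, 1↦1, 2↦6, 3↦4, 4↦2, 5↦0, 6↦5]  zeros at y ∈ {5}
  x = 6: [0↦0, 1↦5, 2↦5, 3↦0, 4↦4, 5↦3, 6↦4]  zeros at y ∈ {0, 3}
Collecting zeros: affine points = {(1, 3), (1, 6), (3, 4), (3, 6), (4, 3), (4, 5), (5, 5), (6, 0), (6, 3)}.
Total count |C(F_7)_aff| = 9.


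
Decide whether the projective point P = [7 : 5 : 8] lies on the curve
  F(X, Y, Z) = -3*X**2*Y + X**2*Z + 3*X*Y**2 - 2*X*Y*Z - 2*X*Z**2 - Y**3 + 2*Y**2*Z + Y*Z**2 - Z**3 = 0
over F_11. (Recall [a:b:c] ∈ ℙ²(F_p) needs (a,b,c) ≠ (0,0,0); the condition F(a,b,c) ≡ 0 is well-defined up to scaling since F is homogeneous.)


F(7,5,8) ≡ 8 (mod 11); P is NOT on the curve.

Evaluate F(7, 5, 8) term-by-term (mod 11).
  -3*X**2*Y ↦ -3·49·5·1 = -735
  X**2*Z ↦ 1·49·1·8 = 392
  3*X*Y**2 ↦ 3·7·25·1 = 525
  -2*X*Y*Z ↦ -2·7·5·8 = -560
  -2*X*Z**2 ↦ -2·7·1·64 = -896
  -Y**3 ↦ -1·1·125·1 = -125
  2*Y**2*Z ↦ 2·1·25·8 = 400
  Y*Z**2 ↦ 1·1·5·64 = 320
  -Z**3 ↦ -1·1·1·512 = -512
Sum: F(7, 5, 8) = (-735) + (392) + (525) + (-560) + (-896) + (-125) + (400) + (320) + (-512) = -1191.
Reducing mod 11: -1191 ≡ 8 (mod 11).
Since F(a, b, c) ≡ 8 ≠ 0 (mod 11), P does NOT lie on the curve.


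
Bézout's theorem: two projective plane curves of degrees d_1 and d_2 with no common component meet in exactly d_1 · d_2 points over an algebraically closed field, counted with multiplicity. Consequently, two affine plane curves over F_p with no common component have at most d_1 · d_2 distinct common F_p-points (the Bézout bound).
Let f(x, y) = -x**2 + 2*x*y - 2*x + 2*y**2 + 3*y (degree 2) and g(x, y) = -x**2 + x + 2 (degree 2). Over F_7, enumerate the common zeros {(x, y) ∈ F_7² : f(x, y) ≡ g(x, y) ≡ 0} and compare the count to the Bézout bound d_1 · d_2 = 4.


Common zeros: {(2, 2), (2, 5), (6, 5)}; count = 3; Bézout bound = 4.

deg(f) = 2, deg(g) = 2, so Bézout bound = 4.
Scan x ∈ F_7. For each x, list the y ∈ F_7 with f(x, y) ≡ 0 and those with g(x, y) ≡ 0 (mod 7); the common zeros in that column are the intersection.
  x = 0: f ≡ 0 at y ∈ {0, 2}; g ≡ 0 at y ∈ ∅; common: ∅.
  x = 1: f ≡ 0 at y ∈ {4}; g ≡ 0 at y ∈ ∅; common: ∅.
  x = 2: f ≡ 0 at y ∈ {2, 5}; g ≡ 0 at y ∈ {0, 1, 2, 3, 4, 5, 6}; common: {2, 5}.
  x = 3: f ≡ 0 at y ∈ ∅; g ≡ 0 at y ∈ ∅; common: ∅.
  x = 4: f ≡ 0 at y ∈ ∅; g ≡ 0 at y ∈ ∅; common: ∅.
  x = 5: f ≡ 0 at y ∈ {0, 4}; g ≡ 0 at y ∈ ∅; common: ∅.
  x = 6: f ≡ 0 at y ∈ {5}; g ≡ 0 at y ∈ {0, 1, 2, 3, 4, 5, 6}; common: {5}.
Collecting: common zeros = {(2, 2), (2, 5), (6, 5)}, so the count is 3.
Comparison with the Bézout bound: 3 ≤ 4 = deg(f)·deg(g), as expected for curves with no common component (the affine F_7-count falls short of the bound because intersections may lie at infinity, over extension fields, or carry multiplicity).


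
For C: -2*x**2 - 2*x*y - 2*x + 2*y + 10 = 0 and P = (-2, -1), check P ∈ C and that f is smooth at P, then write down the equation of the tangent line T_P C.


Tangent line at P: 8*x + 6*y + 22 = 0.

Step 1: f(-2, -1) = 0, so P lies on C.
Step 2: partial derivatives
  f_x(x, y) = -4*x - 2*y - 2, f_y(x, y) = 2 - 2*x.
  f_x(P) = 8, f_y(P) = 6 (gradient nonzero, so P is smooth).
Step 3: tangent line at P: 8·(x − -2) + 6·(y − -1) = 0.
Expanding: 8*x + 6*y + 22 = 0.


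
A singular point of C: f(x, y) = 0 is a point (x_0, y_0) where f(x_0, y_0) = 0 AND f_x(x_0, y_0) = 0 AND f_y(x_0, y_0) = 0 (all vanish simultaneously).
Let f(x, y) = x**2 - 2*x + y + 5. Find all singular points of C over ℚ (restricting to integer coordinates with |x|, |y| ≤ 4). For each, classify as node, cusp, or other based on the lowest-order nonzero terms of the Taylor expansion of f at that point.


No singular points in the scanned grid; C is smooth there.

Compute partial derivatives:
  f_x = 2*x - 2.
  f_y = 1.
f_y = 1 is a nonzero constant, so f_y never vanishes: no point (x, y) can satisfy f = f_x = f_y = 0. In particular no (x, y) ∈ {−4, ..., 4}² is singular; the curve is smooth.


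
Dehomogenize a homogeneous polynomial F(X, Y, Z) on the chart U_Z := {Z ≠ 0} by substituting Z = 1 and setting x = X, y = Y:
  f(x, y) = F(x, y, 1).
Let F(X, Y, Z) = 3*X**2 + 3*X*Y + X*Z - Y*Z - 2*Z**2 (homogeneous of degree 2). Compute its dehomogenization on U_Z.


f(x, y) = 3*x**2 + 3*x*y + x - y - 2

On U_Z we set Z = 1. Each monomial c·X^i·Y^j·Z^k in F becomes c·x^i·y^j·1^k = c·x^i·y^j.
Substituting Z = 1: F(X, Y, 1) = 3*x**2 + 3*x*y + x - y - 2.
Note: deg(f) ≤ deg(F) = 2; strict inequality happens when F is divisible by Z (lost terms).


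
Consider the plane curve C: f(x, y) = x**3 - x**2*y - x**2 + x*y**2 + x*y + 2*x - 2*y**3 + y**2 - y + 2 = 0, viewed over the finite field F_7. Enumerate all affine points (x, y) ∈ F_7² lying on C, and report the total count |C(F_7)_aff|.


Affine F_7-points: {(0, 1), (1, 3), (2, 2), (3, 1), (4, 4), (5, 0), (5, 3), (6, 1)}; count = 8.

For each of the 49 pairs (x, y) ∈ F_7², evaluate f(x, y) mod 7. Record the zeros.
  x = 0: [0↦2, 1↦0, 2↦2, 3↦3, 4↦5, 5↦3, 6↦6]  zeros at y ∈ {1}
  x = 1: [0↦4, 1↦3, 2↦1, 3↦0, 4↦2, 5↦2, 6↦2]  zeros at y ∈ {3}
  x = 2: [0↦3, 1↦1, 2↦0, 3↦2, 4↦2, 5↦2, 6↦4]  zeros at y ∈ {2}
  x = 3: [0↦5, 1↦0, 2↦5, 3↦1, 4↦4, 5↦2, 6↦4]  zeros at y ∈ {1}
  x = 4: [0↦2, 1↦6, 2↦1, 3↦3, 4↦0, 5↦1, 6↦1]  zeros at y ∈ {4}
  x = 5: [0↦0, 1↦4, 2↦1, 3↦0, 4↦3, 5↦5, 6↦1]  zeros at y ∈ {0, 3}
  x = 6: [0↦5, 1↦0, 2↦4, 3↦5, 4↦5, 5↦6, 6↦3]  zeros at y ∈ {1}
Collecting zeros: affine points = {(0, 1), (1, 3), (2, 2), (3, 1), (4, 4), (5, 0), (5, 3), (6, 1)}.
Total count |C(F_7)_aff| = 8.


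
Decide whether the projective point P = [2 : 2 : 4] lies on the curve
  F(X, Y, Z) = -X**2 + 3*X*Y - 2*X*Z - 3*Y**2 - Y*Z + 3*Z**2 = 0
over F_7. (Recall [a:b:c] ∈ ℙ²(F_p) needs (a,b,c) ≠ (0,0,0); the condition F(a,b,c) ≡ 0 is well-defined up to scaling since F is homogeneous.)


F(2,2,4) ≡ 6 (mod 7); P is NOT on the curve.

Evaluate F(2, 2, 4) term-by-term (mod 7).
  -X**2 ↦ -1·4·1·1 = -4
  3*X*Y ↦ 3·2·2·1 = 12
  -2*X*Z ↦ -2·2·1·4 = -16
  -3*Y**2 ↦ -3·1·4·1 = -12
  -Y*Z ↦ -1·1·2·4 = -8
  3*Z**2 ↦ 3·1·1·16 = 48
Sum: F(2, 2, 4) = (-4) + (12) + (-16) + (-12) + (-8) + (48) = 20.
Reducing mod 7: 20 ≡ 6 (mod 7).
Since F(a, b, c) ≡ 6 ≠ 0 (mod 7), P does NOT lie on the curve.


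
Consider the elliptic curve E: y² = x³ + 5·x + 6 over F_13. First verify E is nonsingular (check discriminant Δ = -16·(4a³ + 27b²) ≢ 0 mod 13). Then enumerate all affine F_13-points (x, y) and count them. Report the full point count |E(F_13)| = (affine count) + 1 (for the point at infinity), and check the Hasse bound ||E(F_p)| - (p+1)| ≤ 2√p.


Affine points = {(1, 5), (1, 8), (3, 3), (3, 10), (4, 5), (4, 8), (5, 0), (8, 5), (8, 8), (9, 0), (10, 4), (10, 9), (11, 1), (11, 12), (12, 0)}; affine count = 15; |E(F_13)| = 16.

Discriminant check: Δ ∝ 4a³ + 27b² = 4·5³ + 27·6² = 4·125 + 27·36 ≡ 3 (mod 13). Nonzero ⇒ E is nonsingular.
For each x ∈ F_13, compute rhs = x³ + 5·x + 6 mod 13, then count y ∈ F_13 with y² ≡ rhs.
  x = 0: rhs = 6, matching y values: none (0 points).
  x = 1: rhs = 12, matching y values: 5, 8 (2 points).
  x = 2: rhs = 11, matching y values: none (0 points).
  x = 3: rhs = 9, matching y values: 3, 10 (2 points).
  x = 4: rhs = 12, matching y values: 5, 8 (2 points).
  x = 5: rhs = 0, matching y values: 0 (1 points).
  x = 6: rhs = 5, matching y values: none (0 points).
  x = 7: rhs = 7, matching y values: none (0 points).
  x = 8: rhs = 12, matching y values: 5, 8 (2 points).
  x = 9: rhs = 0, matching y values: 0 (1 points).
  x = 10: rhs = 3, matching y values: 4, 9 (2 points).
  x = 11: rhs = 1, matching y values: 1, 12 (2 points).
  x = 12: rhs = 0, matching y values: 0 (1 points).
Total affine count: 15.
Full point count |E(F_13)| = 15 + 1 = 16.
Hasse bound: |16 − (13+1)| = |2| = 2 ≤ 2√13 ≈ 7.2111 ✓.


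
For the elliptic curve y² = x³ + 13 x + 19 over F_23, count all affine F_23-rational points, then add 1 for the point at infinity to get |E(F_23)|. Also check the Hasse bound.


Affine points = {(3, 4), (3, 19), (5, 5), (5, 18), (7, 4), (7, 19), (13, 4), (13, 19), (14, 1), (14, 22), (15, 1), (15, 22), (17, 1), (17, 22), (18, 6), (18, 17), (19, 8), (19, 15), (21, 10), (21, 13)}; affine count = 20; |E(F_23)| = 21.

Discriminant check: Δ ∝ 4a³ + 27b² = 4·13³ + 27·19² = 4·2197 + 27·361 ≡ 20 (mod 23). Nonzero ⇒ E is nonsingular.
For each x ∈ F_23, compute rhs = x³ + 13·x + 19 mod 23, then count y ∈ F_23 with y² ≡ rhs.
  x = 0: rhs = 19, matching y values: none (0 points).
  x = 1: rhs = 10, matching y values: none (0 points).
  x = 2: rhs = 7, matching y values: none (0 points).
  x = 3: rhs = 16, matching y values: 4, 19 (2 points).
  x = 4: rhs = 20, matching y values: none (0 points).
  x = 5: rhs = 2, matching y values: 5, 18 (2 points).
  x = 6: rhs = 14, matching y values: none (0 points).
  x = 7: rhs = 16, matching y values: 4, 19 (2 points).
  x = 8: rhs = 14, matching y values: none (0 points).
  x = 9: rhs = 14, matching y values: none (0 points).
  x = 10: rhs = 22, matching y values: none (0 points).
  x = 11: rhs = 21, matching y values: none (0 points).
  x = 12: rhs = 17, matching y values: none (0 points).
  x = 13: rhs = 16, matching y values: 4, 19 (2 points).
  x = 14: rhs = 1, matching y values: 1, 22 (2 points).
  x = 15: rhs = 1, matching y values: 1, 22 (2 points).
  x = 16: rhs = 22, matching y values: none (0 points).
  x = 17: rhs = 1, matching y values: 1, 22 (2 points).
  x = 18: rhs = 13, matching y values: 6, 17 (2 points).
  x = 19: rhs = 18, matching y values: 8, 15 (2 points).
  x = 20: rhs = 22, matching y values: none (0 points).
  x = 21: rhs = 8, matching y values: 10, 13 (2 points).
  x = 22: rhs = 5, matching y values: none (0 points).
Total affine count: 20.
Full point count |E(F_23)| = 20 + 1 = 21.
Hasse bound: |21 − (23+1)| = |-3| = 3 ≤ 2√23 ≈ 9.5917 ✓.


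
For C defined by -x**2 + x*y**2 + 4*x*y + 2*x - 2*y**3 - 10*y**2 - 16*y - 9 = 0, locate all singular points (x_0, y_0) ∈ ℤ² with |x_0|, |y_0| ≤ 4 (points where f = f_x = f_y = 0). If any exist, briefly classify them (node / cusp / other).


Singular points: {(-1, -2)}; classification: node.

Compute partial derivatives:
  f_x = -2*x + y**2 + 4*y + 2.
  f_y = 2*x*y + 4*x - 6*y**2 - 20*y - 16.
Scan x_0 ∈ {−4, ..., 4}. For each x_0, f_y(x_0, y) is a polynomial in y; find its integer roots y ∈ {−4, ..., 4}, then test f_x and f at those candidates.
  x = -4: f_y(-4, y) = -6*y**2 - 28*y - 32; vanishes at y ∈ {-2}. (-4, -2): f_x = 6 ≠ 0.
  x = -3: f_y(-3, y) = -6*y**2 - 26*y - 28; vanishes at y ∈ {-2}. (-3, -2): f_x = 4 ≠ 0.
  x = -2: f_y(-2, y) = -6*y**2 - 24*y - 24; vanishes at y ∈ {-2}. (-2, -2): f_x = 2 ≠ 0.
  x = -1: f_y(-1, y) = -6*y**2 - 22*y - 20; vanishes at y ∈ {-2}. (-1, -2): f_x = 0, f = 0 — SINGULAR.
  x = 0: f_y(0, y) = -6*y**2 - 20*y - 16; vanishes at y ∈ {-2}. (0, -2): f_x = -2 ≠ 0.
  x = 1: f_y(1, y) = -6*y**2 - 18*y - 12; vanishes at y ∈ {-2, -1}. (1, -2): f_x = -4 ≠ 0; (1, -1): f_x = -3 ≠ 0.
  x = 2: f_y(2, y) = -6*y**2 - 16*y - 8; vanishes at y ∈ {-2}. (2, -2): f_x = -6 ≠ 0.
  x = 3: f_y(3, y) = -6*y**2 - 14*y - 4; vanishes at y ∈ {-2}. (3, -2): f_x = -8 ≠ 0.
  x = 4: f_y(4, y) = -6*y**2 - 12*y; vanishes at y ∈ {-2, 0}. (4, -2): f_x = -10 ≠ 0; (4, 0): f_x = -6 ≠ 0.
Only singular point on the grid: (-1, -2).
Classify: substitute x = -1 + u, y = -2 + v and expand: f = -u**2 + u*v**2 - 2*v**3 + v**2.
No constant or linear terms (consistent with a singular point). Quadratic part: -u**2 + v**2. Cubic part: u*v**2 - 2*v**3.
The quadratic part v**2 - u**2 = (v − u)(v + u) splits into two distinct linear factors, so there are two distinct tangent lines y − -2 = ±(x − -1) — this is a node (ordinary double point).
Classification: node.


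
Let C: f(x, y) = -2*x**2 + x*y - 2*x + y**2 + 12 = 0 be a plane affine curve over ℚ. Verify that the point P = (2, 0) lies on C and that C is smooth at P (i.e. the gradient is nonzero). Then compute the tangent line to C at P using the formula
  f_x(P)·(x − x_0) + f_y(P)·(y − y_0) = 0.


Tangent line at P: -10*x + 2*y + 20 = 0.

Step 1: f(2, 0) = 0, so P lies on C.
Step 2: partial derivatives
  f_x(x, y) = -4*x + y - 2, f_y(x, y) = x + 2*y.
  f_x(P) = -10, f_y(P) = 2 (gradient nonzero, so P is smooth).
Step 3: tangent line at P: -10·(x − 2) + 2·(y − 0) = 0.
Expanding: -10*x + 2*y + 20 = 0.


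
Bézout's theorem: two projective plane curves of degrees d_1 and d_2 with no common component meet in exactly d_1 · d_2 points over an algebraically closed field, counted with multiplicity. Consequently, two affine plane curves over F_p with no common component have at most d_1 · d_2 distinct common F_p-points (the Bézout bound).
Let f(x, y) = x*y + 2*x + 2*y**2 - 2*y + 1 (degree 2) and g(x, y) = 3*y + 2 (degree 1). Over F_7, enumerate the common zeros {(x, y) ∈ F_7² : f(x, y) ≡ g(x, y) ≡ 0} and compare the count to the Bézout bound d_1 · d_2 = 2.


Common zeros: {(4, 4)}; count = 1; Bézout bound = 2.

deg(f) = 2, deg(g) = 1, so Bézout bound = 2.
Scan x ∈ F_7. For each x, list the y ∈ F_7 with f(x, y) ≡ 0 and those with g(x, y) ≡ 0 (mod 7); the common zeros in that column are the intersection.
  x = 0: f ≡ 0 at y ∈ ∅; g ≡ 0 at y ∈ {4}; common: ∅.
  x = 1: f ≡ 0 at y ∈ ∅; g ≡ 0 at y ∈ {4}; common: ∅.
  x = 2: f ≡ 0 at y ∈ {1, 6}; g ≡ 0 at y ∈ {4}; common: ∅.
  x = 3: f ≡ 0 at y ∈ {0, 3}; g ≡ 0 at y ∈ {4}; common: ∅.
  x = 4: f ≡ 0 at y ∈ {2, 4}; g ≡ 0 at y ∈ {4}; common: {4}.
  x = 5: f ≡ 0 at y ∈ ∅; g ≡ 0 at y ∈ {4}; common: ∅.
  x = 6: f ≡ 0 at y ∈ ∅; g ≡ 0 at y ∈ {4}; common: ∅.
Collecting: common zeros = {(4, 4)}, so the count is 1.
Comparison with the Bézout bound: 1 ≤ 2 = deg(f)·deg(g), as expected for curves with no common component (the affine F_7-count falls short of the bound because intersections may lie at infinity, over extension fields, or carry multiplicity).


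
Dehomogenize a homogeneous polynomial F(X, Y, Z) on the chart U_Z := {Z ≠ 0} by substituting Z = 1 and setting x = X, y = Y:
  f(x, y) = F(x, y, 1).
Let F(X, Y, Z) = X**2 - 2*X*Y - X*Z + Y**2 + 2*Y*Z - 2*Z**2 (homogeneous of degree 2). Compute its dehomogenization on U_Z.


f(x, y) = x**2 - 2*x*y - x + y**2 + 2*y - 2

On U_Z we set Z = 1. Each monomial c·X^i·Y^j·Z^k in F becomes c·x^i·y^j·1^k = c·x^i·y^j.
Substituting Z = 1: F(X, Y, 1) = x**2 - 2*x*y - x + y**2 + 2*y - 2.
Note: deg(f) ≤ deg(F) = 2; strict inequality happens when F is divisible by Z (lost terms).


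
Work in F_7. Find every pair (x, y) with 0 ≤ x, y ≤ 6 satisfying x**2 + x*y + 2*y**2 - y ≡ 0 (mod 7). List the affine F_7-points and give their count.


Affine F_7-points: {(0, 0), (0, 4), (2, 1), (2, 2), (3, 2), (3, 4), (4, 1)}; count = 7.

For each of the 49 pairs (x, y) ∈ F_7², evaluate f(x, y) mod 7. Record the zeros.
  x = 0: [0↦0, 1↦1, 2↦6, 3↦1, 4↦0, 5↦3, 6↦3]  zeros at y ∈ {0, 4}
  x = 1: [0↦1, 1↦3, 2↦2, 3↦5, 4↦5, 5↦2, 6↦3]  zeros at y ∈ ∅
  x = 2: [0↦4, 1↦0, 2↦0, 3↦4, 4↦5, 5↦3, 6↦5]  zeros at y ∈ {1, 2}
  x = 3: [0↦2, 1↦6, 2↦0, 3↦5, 4↦0, 5↦6, 6↦2]  zeros at y ∈ {2, 4}
  x = 4: [0↦2, 1↦0, 2↦2, 3↦1, 4↦4, 5↦4, 6↦1]  zeros at y ∈ {1}
  x = 5: [0↦4, 1↦3, 2↦6, 3↦6, 4↦3, 5↦4, 6↦2]  zeros at y ∈ ∅
  x = 6: [0↦1, 1↦1, 2↦5, 3↦6, 4↦4, 5↦6, 6↦5]  zeros at y ∈ ∅
Collecting zeros: affine points = {(0, 0), (0, 4), (2, 1), (2, 2), (3, 2), (3, 4), (4, 1)}.
Total count |C(F_7)_aff| = 7.


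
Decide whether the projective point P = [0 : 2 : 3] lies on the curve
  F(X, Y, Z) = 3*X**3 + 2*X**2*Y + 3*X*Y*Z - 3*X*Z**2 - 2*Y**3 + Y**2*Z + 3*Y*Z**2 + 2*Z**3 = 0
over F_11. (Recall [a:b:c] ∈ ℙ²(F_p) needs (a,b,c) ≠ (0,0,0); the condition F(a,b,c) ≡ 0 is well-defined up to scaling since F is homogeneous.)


F(0,2,3) ≡ 5 (mod 11); P is NOT on the curve.

Evaluate F(0, 2, 3) term-by-term (mod 11).
  3*X**3 ↦ 3·0·1·1 = 0
  2*X**2*Y ↦ 2·0·2·1 = 0
  3*X*Y*Z ↦ 3·0·2·3 = 0
  -3*X*Z**2 ↦ -3·0·1·9 = 0
  -2*Y**3 ↦ -2·1·8·1 = -16
  Y**2*Z ↦ 1·1·4·3 = 12
  3*Y*Z**2 ↦ 3·1·2·9 = 54
  2*Z**3 ↦ 2·1·1·27 = 54
Sum: F(0, 2, 3) = (0) + (0) + (0) + (0) + (-16) + (12) + (54) + (54) = 104.
Reducing mod 11: 104 ≡ 5 (mod 11).
Since F(a, b, c) ≡ 5 ≠ 0 (mod 11), P does NOT lie on the curve.


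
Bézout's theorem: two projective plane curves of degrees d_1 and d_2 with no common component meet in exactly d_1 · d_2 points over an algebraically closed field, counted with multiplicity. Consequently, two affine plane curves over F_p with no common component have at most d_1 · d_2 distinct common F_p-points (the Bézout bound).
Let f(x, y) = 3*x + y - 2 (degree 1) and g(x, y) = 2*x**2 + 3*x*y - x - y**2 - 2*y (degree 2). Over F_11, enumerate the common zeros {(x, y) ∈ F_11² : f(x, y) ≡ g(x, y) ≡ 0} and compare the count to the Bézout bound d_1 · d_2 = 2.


Common zeros: ∅; count = 0; Bézout bound = 2.

deg(f) = 1, deg(g) = 2, so Bézout bound = 2.
Scan x ∈ F_11. For each x, list the y ∈ F_11 with f(x, y) ≡ 0 and those with g(x, y) ≡ 0 (mod 11); the common zeros in that column are the intersection.
  x = 0: f ≡ 0 at y ∈ {2}; g ≡ 0 at y ∈ {0, 9}; common: ∅.
  x = 1: f ≡ 0 at y ∈ {10}; g ≡ 0 at y ∈ {4, 8}; common: ∅.
  x = 2: f ≡ 0 at y ∈ {7}; g ≡ 0 at y ∈ ∅; common: ∅.
  x = 3: f ≡ 0 at y ∈ {4}; g ≡ 0 at y ∈ ∅; common: ∅.
  x = 4: f ≡ 0 at y ∈ {1}; g ≡ 0 at y ∈ {2, 8}; common: ∅.
  x = 5: f ≡ 0 at y ∈ {9}; g ≡ 0 at y ∈ ∅; common: ∅.
  x = 6: f ≡ 0 at y ∈ {6}; g ≡ 0 at y ∈ {0, 5}; common: ∅.
  x = 7: f ≡ 0 at y ∈ {3}; g ≡ 0 at y ∈ ∅; common: ∅.
  x = 8: f ≡ 0 at y ∈ {0}; g ≡ 0 at y ∈ ∅; common: ∅.
  x = 9: f ≡ 0 at y ∈ {8}; g ≡ 0 at y ∈ {5, 9}; common: ∅.
  x = 10: f ≡ 0 at y ∈ {5}; g ≡ 0 at y ∈ {2, 4}; common: ∅.
Collecting: common zeros = ∅, so the count is 0.
Comparison with the Bézout bound: 0 ≤ 2 = deg(f)·deg(g), as expected for curves with no common component (the affine F_11-count falls short of the bound because intersections may lie at infinity, over extension fields, or carry multiplicity).


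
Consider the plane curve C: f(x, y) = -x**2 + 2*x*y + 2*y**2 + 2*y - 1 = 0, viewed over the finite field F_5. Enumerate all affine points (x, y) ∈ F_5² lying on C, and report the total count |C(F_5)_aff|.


Affine F_5-points: {(2, 0), (2, 2), (3, 0), (3, 1), (4, 1), (4, 4)}; count = 6.

For each of the 25 pairs (x, y) ∈ F_5², evaluate f(x, y) mod 5. Record the zeros.
  x = 0: [0↦4, 1↦3, 2↦1, 3↦3, 4↦4]  zeros at y ∈ ∅
  x = 1: [0↦3, 1↦4, 2↦4, 3↦3, 4↦1]  zeros at y ∈ ∅
  x = 2: [0↦0, 1↦3, 2↦0, 3↦1, 4↦1]  zeros at y ∈ {0, 2}
  x = 3: [0↦0, 1↦0, 2↦4, 3↦2, 4↦4]  zeros at y ∈ {0, 1}
  x = 4: [0↦3, 1↦0, 2↦1, 3↦1, 4↦0]  zeros at y ∈ {1, 4}
Collecting zeros: affine points = {(2, 0), (2, 2), (3, 0), (3, 1), (4, 1), (4, 4)}.
Total count |C(F_5)_aff| = 6.


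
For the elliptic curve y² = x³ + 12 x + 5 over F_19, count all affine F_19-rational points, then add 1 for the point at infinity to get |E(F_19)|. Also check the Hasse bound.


Affine points = {(0, 9), (0, 10), (3, 7), (3, 12), (5, 0), (8, 9), (8, 10), (9, 5), (9, 14), (10, 2), (10, 17), (11, 9), (11, 10), (15, 8), (15, 11), (17, 7), (17, 12), (18, 7), (18, 12)}; affine count = 19; |E(F_19)| = 20.

Discriminant check: Δ ∝ 4a³ + 27b² = 4·12³ + 27·5² = 4·1728 + 27·25 ≡ 6 (mod 19). Nonzero ⇒ E is nonsingular.
For each x ∈ F_19, compute rhs = x³ + 12·x + 5 mod 19, then count y ∈ F_19 with y² ≡ rhs.
  x = 0: rhs = 5, matching y values: 9, 10 (2 points).
  x = 1: rhs = 18, matching y values: none (0 points).
  x = 2: rhs = 18, matching y values: none (0 points).
  x = 3: rhs = 11, matching y values: 7, 12 (2 points).
  x = 4: rhs = 3, matching y values: none (0 points).
  x = 5: rhs = 0, matching y values: 0 (1 points).
  x = 6: rhs = 8, matching y values: none (0 points).
  x = 7: rhs = 14, matching y values: none (0 points).
  x = 8: rhs = 5, matching y values: 9, 10 (2 points).
  x = 9: rhs = 6, matching y values: 5, 14 (2 points).
  x = 10: rhs = 4, matching y values: 2, 17 (2 points).
  x = 11: rhs = 5, matching y values: 9, 10 (2 points).
  x = 12: rhs = 15, matching y values: none (0 points).
  x = 13: rhs = 2, matching y values: none (0 points).
  x = 14: rhs = 10, matching y values: none (0 points).
  x = 15: rhs = 7, matching y values: 8, 11 (2 points).
  x = 16: rhs = 18, matching y values: none (0 points).
  x = 17: rhs = 11, matching y values: 7, 12 (2 points).
  x = 18: rhs = 11, matching y values: 7, 12 (2 points).
Total affine count: 19.
Full point count |E(F_19)| = 19 + 1 = 20.
Hasse bound: |20 − (19+1)| = |0| = 0 ≤ 2√19 ≈ 8.7178 ✓.


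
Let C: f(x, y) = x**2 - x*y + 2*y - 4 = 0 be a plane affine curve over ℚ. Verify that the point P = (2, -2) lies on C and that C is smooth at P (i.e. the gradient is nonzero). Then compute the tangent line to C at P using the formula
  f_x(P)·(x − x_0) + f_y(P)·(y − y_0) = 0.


Tangent line at P: 6*x - 12 = 0.

Step 1: f(2, -2) = 0, so P lies on C.
Step 2: partial derivatives
  f_x(x, y) = 2*x - y, f_y(x, y) = 2 - x.
  f_x(P) = 6, f_y(P) = 0 (gradient nonzero, so P is smooth).
Step 3: tangent line at P: 6·(x − 2) + 0·(y − -2) = 0.
Expanding: 6*x - 12 = 0.


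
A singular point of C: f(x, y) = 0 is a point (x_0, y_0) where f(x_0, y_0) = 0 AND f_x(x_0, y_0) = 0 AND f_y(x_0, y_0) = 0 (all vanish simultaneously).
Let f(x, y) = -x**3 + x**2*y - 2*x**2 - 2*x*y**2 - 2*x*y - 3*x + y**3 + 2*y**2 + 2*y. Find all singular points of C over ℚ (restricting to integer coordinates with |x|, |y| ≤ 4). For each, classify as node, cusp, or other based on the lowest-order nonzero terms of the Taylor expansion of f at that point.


Singular points: {(-1, -1)}; classification: cusp.

Compute partial derivatives:
  f_x = -3*x**2 + 2*x*y - 4*x - 2*y**2 - 2*y - 3.
  f_y = x**2 - 4*x*y - 2*x + 3*y**2 + 4*y + 2.
Scan x_0 ∈ {−4, ..., 4}. For each x_0, f_y(x_0, y) is a polynomial in y; find its integer roots y ∈ {−4, ..., 4}, then test f_x and f at those candidates.
  x = -4: f_y(-4, y) = 3*y**2 + 20*y + 26; no integer root y with |y| ≤ 4.
  x = -3: f_y(-3, y) = 3*y**2 + 16*y + 17; no integer root y with |y| ≤ 4.
  x = -2: f_y(-2, y) = 3*y**2 + 12*y + 10; no integer root y with |y| ≤ 4.
  x = -1: f_y(-1, y) = 3*y**2 + 8*y + 5; vanishes at y ∈ {-1}. (-1, -1): f_x = 0, f = 0 — SINGULAR.
  x = 0: f_y(0, y) = 3*y**2 + 4*y + 2; no integer root y with |y| ≤ 4.
  x = 1: f_y(1, y) = 3*y**2 + 1; no integer root y with |y| ≤ 4.
  x = 2: f_y(2, y) = 3*y**2 - 4*y + 2; no integer root y with |y| ≤ 4.
  x = 3: f_y(3, y) = 3*y**2 - 8*y + 5; vanishes at y ∈ {1}. (3, 1): f_x = -40 ≠ 0.
  x = 4: f_y(4, y) = 3*y**2 - 12*y + 10; no integer root y with |y| ≤ 4.
Only singular point on the grid: (-1, -1).
Classify: substitute x = -1 + u, y = -1 + v and expand: f = -u**3 + u**2*v - 2*u*v**2 + v**3 + v**2.
No constant or linear terms (consistent with a singular point). Quadratic part: v**2. Cubic part: -u**3 + u**2*v - 2*u*v**2 + v**3.
The quadratic part v**2 is a perfect square, so there is a single (double) tangent line v = 0, i.e. y = -1. Restricting the cubic part to that line (v = 0) leaves -u**3 ≠ 0, so f is not divisible by v and the branch is v² ≈ u**3 to lowest order — this is a cusp.
Classification: cusp.


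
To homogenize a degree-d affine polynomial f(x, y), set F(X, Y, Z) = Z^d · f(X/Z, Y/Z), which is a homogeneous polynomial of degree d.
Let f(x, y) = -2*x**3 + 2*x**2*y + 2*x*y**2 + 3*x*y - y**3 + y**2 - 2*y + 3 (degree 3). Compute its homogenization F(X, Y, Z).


F(X, Y, Z) = -2*X**3 + 2*X**2*Y + 2*X*Y**2 + 3*X*Y*Z - Y**3 + Y**2*Z - 2*Y*Z**2 + 3*Z**3

deg(f) = 3.
Substitute x = X/Z, y = Y/Z into f, then multiply by Z^3.
  monomial -2·x^3·y^0 ↦ -2·X^3·Y^0·Z^0.
  monomial 2·x^2·y^1 ↦ 2·X^2·Y^1·Z^0.
  monomial 2·x^1·y^2 ↦ 2·X^1·Y^2·Z^0.
  monomial 3·x^1·y^1 ↦ 3·X^1·Y^1·Z^1.
  monomial -1·x^0·y^3 ↦ -1·X^0·Y^3·Z^0.
  monomial 1·x^0·y^2 ↦ 1·X^0·Y^2·Z^1.
  monomial -2·x^0·y^1 ↦ -2·X^0·Y^1·Z^2.
  monomial 3·x^0·y^0 ↦ 3·X^0·Y^0·Z^3.
Collecting: F(X, Y, Z) = -2*X**3 + 2*X**2*Y + 2*X*Y**2 + 3*X*Y*Z - Y**3 + Y**2*Z - 2*Y*Z**2 + 3*Z**3.


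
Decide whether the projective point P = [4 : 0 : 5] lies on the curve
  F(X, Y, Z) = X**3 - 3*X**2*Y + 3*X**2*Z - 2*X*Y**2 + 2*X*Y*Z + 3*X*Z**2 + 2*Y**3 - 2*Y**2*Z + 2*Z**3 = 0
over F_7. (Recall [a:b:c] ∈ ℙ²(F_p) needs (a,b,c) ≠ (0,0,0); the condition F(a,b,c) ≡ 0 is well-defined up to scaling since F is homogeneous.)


F(4,0,5) ≡ 0 (mod 7); P is on the curve.

Evaluate F(4, 0, 5) term-by-term (mod 7).
  X**3 ↦ 1·64·1·1 = 64
  -3*X**2*Y ↦ -3·16·0·1 = 0
  3*X**2*Z ↦ 3·16·1·5 = 240
  -2*X*Y**2 ↦ -2·4·0·1 = 0
  2*X*Y*Z ↦ 2·4·0·5 = 0
  3*X*Z**2 ↦ 3·4·1·25 = 300
  2*Y**3 ↦ 2·1·0·1 = 0
  -2*Y**2*Z ↦ -2·1·0·5 = 0
  2*Z**3 ↦ 2·1·1·125 = 250
Sum: F(4, 0, 5) = (64) + (0) + (240) + (0) + (0) + (300) + (0) + (0) + (250) = 854.
Reducing mod 7: 854 ≡ 0 (mod 7).
Since F(a, b, c) ≡ 0 (mod 7), P lies on the curve.


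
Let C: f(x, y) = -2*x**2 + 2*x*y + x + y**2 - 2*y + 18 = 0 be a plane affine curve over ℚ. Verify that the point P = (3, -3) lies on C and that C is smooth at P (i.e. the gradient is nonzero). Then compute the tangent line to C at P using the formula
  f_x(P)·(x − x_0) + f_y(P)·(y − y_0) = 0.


Tangent line at P: -17*x - 2*y + 45 = 0.

Step 1: f(3, -3) = 0, so P lies on C.
Step 2: partial derivatives
  f_x(x, y) = -4*x + 2*y + 1, f_y(x, y) = 2*x + 2*y - 2.
  f_x(P) = -17, f_y(P) = -2 (gradient nonzero, so P is smooth).
Step 3: tangent line at P: -17·(x − 3) + -2·(y − -3) = 0.
Expanding: -17*x - 2*y + 45 = 0.


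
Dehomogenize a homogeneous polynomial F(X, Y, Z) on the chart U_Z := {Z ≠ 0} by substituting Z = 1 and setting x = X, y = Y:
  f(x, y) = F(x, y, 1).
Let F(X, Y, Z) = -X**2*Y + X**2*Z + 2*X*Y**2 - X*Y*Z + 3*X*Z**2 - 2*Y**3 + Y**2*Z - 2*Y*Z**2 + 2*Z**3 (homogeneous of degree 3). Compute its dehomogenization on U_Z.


f(x, y) = -x**2*y + x**2 + 2*x*y**2 - x*y + 3*x - 2*y**3 + y**2 - 2*y + 2

On U_Z we set Z = 1. Each monomial c·X^i·Y^j·Z^k in F becomes c·x^i·y^j·1^k = c·x^i·y^j.
Substituting Z = 1: F(X, Y, 1) = -x**2*y + x**2 + 2*x*y**2 - x*y + 3*x - 2*y**3 + y**2 - 2*y + 2.
Note: deg(f) ≤ deg(F) = 3; strict inequality happens when F is divisible by Z (lost terms).


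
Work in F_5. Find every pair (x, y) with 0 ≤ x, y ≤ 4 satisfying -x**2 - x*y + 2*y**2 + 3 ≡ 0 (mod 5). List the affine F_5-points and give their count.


Affine F_5-points: {(0, 1), (0, 4), (1, 4), (4, 1)}; count = 4.

For each of the 25 pairs (x, y) ∈ F_5², evaluate f(x, y) mod 5. Record the zeros.
  x = 0: [0↦3, 1↦0, 2↦1, 3↦1, 4↦0]  zeros at y ∈ {1, 4}
  x = 1: [0↦2, 1↦3, 2↦3, 3↦2, 4↦0]  zeros at y ∈ {4}
  x = 2: [0↦4, 1↦4, 2↦3, 3↦1, 4↦3]  zeros at y ∈ ∅
  x = 3: [0↦4, 1↦3, 2↦1, 3↦3, 4↦4]  zeros at y ∈ ∅
  x = 4: [0↦2, 1↦0, 2↦2, 3↦3, 4↦3]  zeros at y ∈ {1}
Collecting zeros: affine points = {(0, 1), (0, 4), (1, 4), (4, 1)}.
Total count |C(F_5)_aff| = 4.


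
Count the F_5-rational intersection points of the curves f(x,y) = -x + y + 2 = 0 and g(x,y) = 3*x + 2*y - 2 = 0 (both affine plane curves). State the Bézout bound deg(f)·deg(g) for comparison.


Common zeros: ∅; count = 0; Bézout bound = 1.

deg(f) = 1, deg(g) = 1, so Bézout bound = 1.
Scan x ∈ F_5. For each x, list the y ∈ F_5 with f(x, y) ≡ 0 and those with g(x, y) ≡ 0 (mod 5); the common zeros in that column are the intersection.
  x = 0: f ≡ 0 at y ∈ {3}; g ≡ 0 at y ∈ {1}; common: ∅.
  x = 1: f ≡ 0 at y ∈ {4}; g ≡ 0 at y ∈ {2}; common: ∅.
  x = 2: f ≡ 0 at y ∈ {0}; g ≡ 0 at y ∈ {3}; common: ∅.
  x = 3: f ≡ 0 at y ∈ {1}; g ≡ 0 at y ∈ {4}; common: ∅.
  x = 4: f ≡ 0 at y ∈ {2}; g ≡ 0 at y ∈ {0}; common: ∅.
Collecting: common zeros = ∅, so the count is 0.
Comparison with the Bézout bound: 0 ≤ 1 = deg(f)·deg(g), as expected for curves with no common component (the affine F_5-count falls short of the bound because intersections may lie at infinity, over extension fields, or carry multiplicity).


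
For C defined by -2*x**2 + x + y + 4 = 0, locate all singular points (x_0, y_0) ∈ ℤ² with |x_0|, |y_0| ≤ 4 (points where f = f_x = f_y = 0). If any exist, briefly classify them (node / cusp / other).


No singular points in the scanned grid; C is smooth there.

Compute partial derivatives:
  f_x = 1 - 4*x.
  f_y = 1.
f_y = 1 is a nonzero constant, so f_y never vanishes: no point (x, y) can satisfy f = f_x = f_y = 0. In particular no (x, y) ∈ {−4, ..., 4}² is singular; the curve is smooth.


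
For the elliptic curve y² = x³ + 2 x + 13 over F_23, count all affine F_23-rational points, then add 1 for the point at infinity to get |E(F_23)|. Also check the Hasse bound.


Affine points = {(0, 6), (0, 17), (1, 4), (1, 19), (2, 5), (2, 18), (3, 0), (4, 4), (4, 19), (7, 5), (7, 18), (8, 9), (8, 14), (9, 1), (9, 22), (11, 3), (11, 20), (14, 5), (14, 18), (16, 1), (16, 22), (18, 4), (18, 19), (20, 7), (20, 16), (21, 1), (21, 22)}; affine count = 27; |E(F_23)| = 28.

Discriminant check: Δ ∝ 4a³ + 27b² = 4·2³ + 27·13² = 4·8 + 27·169 ≡ 18 (mod 23). Nonzero ⇒ E is nonsingular.
For each x ∈ F_23, compute rhs = x³ + 2·x + 13 mod 23, then count y ∈ F_23 with y² ≡ rhs.
  x = 0: rhs = 13, matching y values: 6, 17 (2 points).
  x = 1: rhs = 16, matching y values: 4, 19 (2 points).
  x = 2: rhs = 2, matching y values: 5, 18 (2 points).
  x = 3: rhs = 0, matching y values: 0 (1 points).
  x = 4: rhs = 16, matching y values: 4, 19 (2 points).
  x = 5: rhs = 10, matching y values: none (0 points).
  x = 6: rhs = 11, matching y values: none (0 points).
  x = 7: rhs = 2, matching y values: 5, 18 (2 points).
  x = 8: rhs = 12, matching y values: 9, 14 (2 points).
  x = 9: rhs = 1, matching y values: 1, 22 (2 points).
  x = 10: rhs = 21, matching y values: none (0 points).
  x = 11: rhs = 9, matching y values: 3, 20 (2 points).
  x = 12: rhs = 17, matching y values: none (0 points).
  x = 13: rhs = 5, matching y values: none (0 points).
  x = 14: rhs = 2, matching y values: 5, 18 (2 points).
  x = 15: rhs = 14, matching y values: none (0 points).
  x = 16: rhs = 1, matching y values: 1, 22 (2 points).
  x = 17: rhs = 15, matching y values: none (0 points).
  x = 18: rhs = 16, matching y values: 4, 19 (2 points).
  x = 19: rhs = 10, matching y values: none (0 points).
  x = 20: rhs = 3, matching y values: 7, 16 (2 points).
  x = 21: rhs = 1, matching y values: 1, 22 (2 points).
  x = 22: rhs = 10, matching y values: none (0 points).
Total affine count: 27.
Full point count |E(F_23)| = 27 + 1 = 28.
Hasse bound: |28 − (23+1)| = |4| = 4 ≤ 2√23 ≈ 9.5917 ✓.


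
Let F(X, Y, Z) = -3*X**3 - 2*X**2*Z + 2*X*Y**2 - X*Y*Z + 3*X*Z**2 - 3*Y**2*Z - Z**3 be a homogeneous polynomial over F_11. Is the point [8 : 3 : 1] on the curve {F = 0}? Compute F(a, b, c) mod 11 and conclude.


F(8,3,1) ≡ 3 (mod 11); P is NOT on the curve.

Evaluate F(8, 3, 1) term-by-term (mod 11).
  -3*X**3 ↦ -3·512·1·1 = -1536
  -2*X**2*Z ↦ -2·64·1·1 = -128
  2*X*Y**2 ↦ 2·8·9·1 = 144
  -X*Y*Z ↦ -1·8·3·1 = -24
  3*X*Z**2 ↦ 3·8·1·1 = 24
  -3*Y**2*Z ↦ -3·1·9·1 = -27
  -Z**3 ↦ -1·1·1·1 = -1
Sum: F(8, 3, 1) = (-1536) + (-128) + (144) + (-24) + (24) + (-27) + (-1) = -1548.
Reducing mod 11: -1548 ≡ 3 (mod 11).
Since F(a, b, c) ≡ 3 ≠ 0 (mod 11), P does NOT lie on the curve.
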